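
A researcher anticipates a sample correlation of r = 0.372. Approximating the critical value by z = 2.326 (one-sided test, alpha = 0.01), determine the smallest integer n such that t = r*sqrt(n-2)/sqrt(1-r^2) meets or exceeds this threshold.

36

Need r·√(n−2)/√(1−r²) ≥ 2.326
√(n−2) ≥ 2.326·√(1−0.138384) / 0.372 = 2.326·0.928233 / 0.372 = 5.8040
n−2 ≥ 33.6864  ⇒  n ≥ 35.6864
Smallest integer n = 36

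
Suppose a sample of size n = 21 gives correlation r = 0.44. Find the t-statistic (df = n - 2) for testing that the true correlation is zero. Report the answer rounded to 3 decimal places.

t = r·√(n−2) / √(1−r²) with r = 0.44, n = 21
  = 0.44·√19 / √(1 − 0.1936)
  = 0.44·4.358899 / 0.897998
  = 1.917916 / 0.897998 = 2.136

2.136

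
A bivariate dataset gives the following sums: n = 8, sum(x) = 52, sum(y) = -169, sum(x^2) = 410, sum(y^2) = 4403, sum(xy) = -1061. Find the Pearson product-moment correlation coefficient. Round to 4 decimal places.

0.1531

Numerator: nΣxy − (Σx)(Σy) = 8·(-1061) − (52)(-169) = 300
Denominator: √[(nΣx²−(Σx)²)(nΣy²−(Σy)²)]
  nΣx²−(Σx)² = 8·410 − 2704 = 576;  nΣy²−(Σy)² = 8·4403 − 28561 = 6663
  √(576·6663) = √3837888 = 1959.0528
r = 300 / 1959.0528 = 0.1531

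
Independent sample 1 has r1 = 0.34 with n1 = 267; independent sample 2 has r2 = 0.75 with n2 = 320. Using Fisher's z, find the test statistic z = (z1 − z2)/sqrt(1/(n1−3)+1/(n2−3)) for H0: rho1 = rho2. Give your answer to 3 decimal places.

-7.427

z1 = atanh(0.34) = 0.354093,  z2 = atanh(0.75) = 0.972955
SE = √(1/(n1−3) + 1/(n2−3)) = √(1/264 + 1/317) = √(0.0037879 + 0.0031546) = √0.0069425 = 0.083322
z = (z1 − z2)/SE = (0.354093 − 0.972955) / 0.083322 = -0.618862 / 0.083322 = -7.427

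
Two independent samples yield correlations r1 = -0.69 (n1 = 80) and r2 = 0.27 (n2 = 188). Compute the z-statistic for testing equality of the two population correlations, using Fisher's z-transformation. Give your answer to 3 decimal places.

-8.294

Fisher z-transforms: z1 = atanh(-0.69) = -0.847956, z2 = atanh(0.27) = 0.276864; difference d = -1.124820
Var(d) = 1/77 + 1/185 = 0.0129870 + 0.0054054 = 0.0183924
z = d/√Var(d) = -1.124820 / √0.0183924 = -1.124820 / 0.135619 = -8.294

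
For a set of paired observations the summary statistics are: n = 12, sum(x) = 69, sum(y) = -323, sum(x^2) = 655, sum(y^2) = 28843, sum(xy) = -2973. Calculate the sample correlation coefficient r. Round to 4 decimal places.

Numerator: nΣxy − (Σx)(Σy) = 12·(-2973) − (69)(-323) = -13389
Denominator: √[(nΣx²−(Σx)²)(nΣy²−(Σy)²)]
  nΣx²−(Σx)² = 12·655 − 4761 = 3099;  nΣy²−(Σy)² = 12·28843 − 104329 = 241787
  √(3099·241787) = √749297913 = 27373.3066
r = -13389 / 27373.3066 = -0.4891

-0.4891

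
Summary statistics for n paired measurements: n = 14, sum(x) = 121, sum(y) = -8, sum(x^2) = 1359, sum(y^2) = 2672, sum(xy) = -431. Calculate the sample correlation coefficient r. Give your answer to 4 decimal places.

-0.3959

Numerator: nΣxy − (Σx)(Σy) = 14·(-431) − (121)(-8) = -5066
Denominator: √[(nΣx²−(Σx)²)(nΣy²−(Σy)²)]
  nΣx²−(Σx)² = 14·1359 − 14641 = 4385;  nΣy²−(Σy)² = 14·2672 − 64 = 37344
  √(4385·37344) = √163753440 = 12796.6183
r = -5066 / 12796.6183 = -0.3959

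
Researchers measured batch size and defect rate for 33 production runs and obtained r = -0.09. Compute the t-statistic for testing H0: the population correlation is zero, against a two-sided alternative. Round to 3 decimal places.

-0.503

1 − r² = 1 − 0.0081 = 0.9919;  √(1−r²) = 0.995942
√(n−2) = √31 = 5.567764
t = r·√(n−2)/√(1−r²) = -0.09 · 5.567764 / 0.995942 = -0.503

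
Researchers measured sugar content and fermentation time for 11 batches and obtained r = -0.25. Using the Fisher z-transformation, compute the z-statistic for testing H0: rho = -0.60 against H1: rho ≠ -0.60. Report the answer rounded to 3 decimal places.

1.238

z_r = atanh(-0.25) = -0.255413,  z_0 = atanh(-0.60) = -0.693147
SE = 1/√(n−3) = 1/√8 = 0.353553
z = (z_r − z_0)/SE = (-0.255413 − (-0.693147)) / 0.353553 = 0.437734 / 0.353553 = 1.238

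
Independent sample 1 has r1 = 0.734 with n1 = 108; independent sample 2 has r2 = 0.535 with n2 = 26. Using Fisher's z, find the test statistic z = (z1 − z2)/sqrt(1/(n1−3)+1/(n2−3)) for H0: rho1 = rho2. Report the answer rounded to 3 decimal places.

Fisher z-transforms: z1 = atanh(0.734) = 0.937345, z2 = atanh(0.535) = 0.597124; difference d = 0.340221
Var(d) = 1/105 + 1/23 = 0.0095238 + 0.0434783 = 0.0530021
z = d/√Var(d) = 0.340221 / √0.0530021 = 0.340221 / 0.230222 = 1.478

1.478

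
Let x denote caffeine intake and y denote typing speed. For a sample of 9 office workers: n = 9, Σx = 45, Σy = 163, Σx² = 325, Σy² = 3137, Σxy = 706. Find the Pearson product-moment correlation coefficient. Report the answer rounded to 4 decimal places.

S_xy = nΣxy − ΣxΣy = 9·706 − 45·163 = 6354 − 7335 = -981
S_xx = nΣx² − (Σx)² = 9·325 − 45² = 2925 − 2025 = 900
S_yy = nΣy² − (Σy)² = 9·3137 − 163² = 28233 − 26569 = 1664
r = S_xy / √(S_xx·S_yy) = -981 / √(900·1664) = -981 / √1497600 = -981 / 1223.7647 = -0.8016

-0.8016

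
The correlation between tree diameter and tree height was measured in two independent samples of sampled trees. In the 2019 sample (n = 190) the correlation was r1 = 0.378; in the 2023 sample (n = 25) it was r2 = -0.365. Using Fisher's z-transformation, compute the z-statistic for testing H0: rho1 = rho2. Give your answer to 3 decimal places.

z1 = atanh(0.378) = 0.397724,  z2 = atanh(-0.365) = -0.382642
SE = √(1/(n1−3) + 1/(n2−3)) = √(1/187 + 1/22) = √(0.0053476 + 0.0454545) = √0.0508021 = 0.225393
z = (z1 − z2)/SE = (0.397724 − (-0.382642)) / 0.225393 = 0.780366 / 0.225393 = 3.462

3.462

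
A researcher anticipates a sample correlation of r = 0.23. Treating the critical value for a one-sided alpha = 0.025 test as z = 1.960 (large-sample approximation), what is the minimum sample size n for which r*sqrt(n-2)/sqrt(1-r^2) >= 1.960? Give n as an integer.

71

r√(n−2)/√(1−r²) ≥ 1.960  ⇔  n−2 ≥ (1.960)²·(1−r²)/r²
(1−r²)/r² = (1−0.0529)/0.0529 = 17.9036
n ≥ 2 + 3.8416·17.9036 = 2 + 68.7785 = 70.7785
⌈70.7785⌉ = 71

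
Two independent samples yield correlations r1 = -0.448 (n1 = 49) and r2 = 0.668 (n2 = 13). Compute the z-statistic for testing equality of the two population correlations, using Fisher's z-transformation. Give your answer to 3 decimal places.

-3.695

z1 = atanh(-0.448) = -0.482195,  z2 = atanh(0.668) = 0.807123
SE = √(1/(n1−3) + 1/(n2−3)) = √(1/46 + 1/10) = √(0.0217391 + 0.1000000) = √0.1217391 = 0.348911
z = (z1 − z2)/SE = (-0.482195 − 0.807123) / 0.348911 = -1.289318 / 0.348911 = -3.695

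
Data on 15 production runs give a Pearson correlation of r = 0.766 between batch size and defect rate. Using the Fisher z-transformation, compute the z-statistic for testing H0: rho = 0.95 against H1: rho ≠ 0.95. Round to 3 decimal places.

-2.845

z_r = atanh(0.766) = 1.010576,  z_0 = atanh(0.95) = 1.831781
SE = 1/√(n−3) = 1/√12 = 0.288675
z = (z_r − z_0)/SE = (1.010576 − 1.831781) / 0.288675 = -0.821205 / 0.288675 = -2.845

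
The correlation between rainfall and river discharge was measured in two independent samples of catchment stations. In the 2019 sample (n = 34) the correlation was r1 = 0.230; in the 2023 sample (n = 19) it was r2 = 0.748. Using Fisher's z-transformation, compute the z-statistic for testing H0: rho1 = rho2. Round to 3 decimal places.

z1 = atanh(0.230) = 0.234189,  z2 = atanh(0.748) = 0.968399
SE = √(1/(n1−3) + 1/(n2−3)) = √(1/31 + 1/16) = √(0.0322581 + 0.0625000) = √0.0947581 = 0.307828
z = (z1 − z2)/SE = (0.234189 − 0.968399) / 0.307828 = -0.734210 / 0.307828 = -2.385

-2.385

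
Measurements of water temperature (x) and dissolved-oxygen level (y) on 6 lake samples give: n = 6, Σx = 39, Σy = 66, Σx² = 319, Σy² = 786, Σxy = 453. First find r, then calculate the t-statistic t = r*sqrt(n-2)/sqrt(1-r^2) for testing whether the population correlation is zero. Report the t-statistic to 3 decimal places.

Numerator: nΣxy − (Σx)(Σy) = 6·453 − (39)(66) = 144
Denominator: √[(nΣx²−(Σx)²)(nΣy²−(Σy)²)]
  nΣx²−(Σx)² = 6·319 − 1521 = 393;  nΣy²−(Σy)² = 6·786 − 4356 = 360
  √(393·360) = √141480 = 376.1383
r = 144 / 376.1383 = 0.3828
t = r·√(n−2)/√(1−r²) = 0.3828·√4 / √(1−0.146536) = 0.765600 / 0.923831 = 0.829

0.829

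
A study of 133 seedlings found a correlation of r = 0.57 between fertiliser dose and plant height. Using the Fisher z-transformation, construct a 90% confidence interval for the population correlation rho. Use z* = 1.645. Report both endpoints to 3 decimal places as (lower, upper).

(0.465, 0.659)

Fisher z: z_r = atanh(r) = ½·ln((1+0.57)/(1−0.57)) = 0.647523
SE(z) = 1/√(n−3) = 1/√130 = 0.087706
90% ⇒ z* = 1.645; margin = 1.645·0.087706 = 0.144276
CI on z-scale: (0.503247, 0.791799)
Back-transform: tanh(0.503247) = 0.464667, tanh(0.791799) = 0.659427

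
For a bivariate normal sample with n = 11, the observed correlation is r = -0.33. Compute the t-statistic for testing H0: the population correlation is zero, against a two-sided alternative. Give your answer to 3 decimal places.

-1.049

1 − r² = 1 − 0.1089 = 0.8911;  √(1−r²) = 0.943981
√(n−2) = √9 = 3.000000
t = r·√(n−2)/√(1−r²) = -0.33 · 3.000000 / 0.943981 = -1.049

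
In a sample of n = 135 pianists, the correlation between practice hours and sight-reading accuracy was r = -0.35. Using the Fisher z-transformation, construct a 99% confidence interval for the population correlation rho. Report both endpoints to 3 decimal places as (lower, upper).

(-0.530, -0.140)

z_r = atanh(-0.35) = -0.365444;  SE = 1/√(n−3) = 1/√132 = 0.087039
z-limits: -0.365444 ± 2.576·0.087039 = -0.365444 ± 0.224212 = [-0.589656, -0.141232]
ρ-limits: (tanh -0.589656, tanh -0.141232) = (-0.530, -0.140)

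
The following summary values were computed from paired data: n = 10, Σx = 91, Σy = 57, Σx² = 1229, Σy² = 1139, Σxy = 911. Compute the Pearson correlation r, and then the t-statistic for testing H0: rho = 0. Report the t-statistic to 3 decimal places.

Numerator: nΣxy − (Σx)(Σy) = 10·911 − (91)(57) = 3923
Denominator: √[(nΣx²−(Σx)²)(nΣy²−(Σy)²)]
  nΣx²−(Σx)² = 10·1229 − 8281 = 4009;  nΣy²−(Σy)² = 10·1139 − 3249 = 8141
  √(4009·8141) = √32637269 = 5712.9037
r = 3923 / 5712.9037 = 0.6867
t = r·√(n−2)/√(1−r²) = 0.6867·√8 / √(1−0.471557) = 1.942281 / 0.726941 = 2.672

2.672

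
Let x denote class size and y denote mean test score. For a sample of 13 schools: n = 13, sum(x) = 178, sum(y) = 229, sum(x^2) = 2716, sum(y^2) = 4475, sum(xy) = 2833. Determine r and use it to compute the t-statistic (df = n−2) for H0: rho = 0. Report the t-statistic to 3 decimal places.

-5.660

Numerator: nΣxy − (Σx)(Σy) = 13·2833 − (178)(229) = -3933
Denominator: √[(nΣx²−(Σx)²)(nΣy²−(Σy)²)]
  nΣx²−(Σx)² = 13·2716 − 31684 = 3624;  nΣy²−(Σy)² = 13·4475 − 52441 = 5734
  √(3624·5734) = √20780016 = 4558.5103
r = -3933 / 4558.5103 = -0.8628
t = r·√(n−2)/√(1−r²) = -0.8628·√11 / √(1−0.744424) = -2.861584 / 0.505545 = -5.660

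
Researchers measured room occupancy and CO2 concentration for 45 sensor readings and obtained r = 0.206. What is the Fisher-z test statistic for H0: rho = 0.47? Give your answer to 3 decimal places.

z_r = atanh(0.206) = 0.208990,  z_0 = atanh(0.47) = 0.510070
SE = 1/√(n−3) = 1/√42 = 0.154303
z = (z_r − z_0)/SE = (0.208990 − 0.510070) / 0.154303 = -0.301080 / 0.154303 = -1.951

-1.951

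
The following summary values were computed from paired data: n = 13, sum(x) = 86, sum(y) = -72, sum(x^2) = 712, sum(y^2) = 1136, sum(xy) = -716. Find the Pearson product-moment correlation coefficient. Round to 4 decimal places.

-0.7380

Numerator: nΣxy − (Σx)(Σy) = 13·(-716) − (86)(-72) = -3116
Denominator: √[(nΣx²−(Σx)²)(nΣy²−(Σy)²)]
  nΣx²−(Σx)² = 13·712 − 7396 = 1860;  nΣy²−(Σy)² = 13·1136 − 5184 = 9584
  √(1860·9584) = √17826240 = 4222.1132
r = -3116 / 4222.1132 = -0.7380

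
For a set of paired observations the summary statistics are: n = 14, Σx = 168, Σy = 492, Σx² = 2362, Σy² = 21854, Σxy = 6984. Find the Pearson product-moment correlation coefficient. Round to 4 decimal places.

0.8595

S_xy = nΣxy − ΣxΣy = 14·6984 − 168·492 = 97776 − 82656 = 15120
S_xx = nΣx² − (Σx)² = 14·2362 − 168² = 33068 − 28224 = 4844
S_yy = nΣy² − (Σy)² = 14·21854 − 492² = 305956 − 242064 = 63892
r = S_xy / √(S_xx·S_yy) = 15120 / √(4844·63892) = 15120 / √309492848 = 15120 / 17592.4088 = 0.8595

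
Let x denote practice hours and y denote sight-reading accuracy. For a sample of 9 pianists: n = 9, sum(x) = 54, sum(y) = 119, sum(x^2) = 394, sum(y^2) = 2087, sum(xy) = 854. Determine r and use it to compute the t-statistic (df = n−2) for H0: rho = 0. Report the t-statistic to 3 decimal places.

Numerator: nΣxy − (Σx)(Σy) = 9·854 − (54)(119) = 1260
Denominator: √[(nΣx²−(Σx)²)(nΣy²−(Σy)²)]
  nΣx²−(Σx)² = 9·394 − 2916 = 630;  nΣy²−(Σy)² = 9·2087 − 14161 = 4622
  √(630·4622) = √2911860 = 1706.4173
r = 1260 / 1706.4173 = 0.7384
t = r·√(n−2)/√(1−r²) = 0.7384·√7 / √(1−0.545235) = 1.953623 / 0.674363 = 2.897

2.897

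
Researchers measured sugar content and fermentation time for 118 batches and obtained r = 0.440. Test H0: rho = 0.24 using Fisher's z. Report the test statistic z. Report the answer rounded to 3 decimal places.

Fisher z: atanh(0.440) = 0.472231, atanh(0.24) = 0.244774
z = (z_r − z_0)·√(n−3) = (0.472231 − 0.244774)·√115 = 0.227457 · 10.723805 = 2.439

2.439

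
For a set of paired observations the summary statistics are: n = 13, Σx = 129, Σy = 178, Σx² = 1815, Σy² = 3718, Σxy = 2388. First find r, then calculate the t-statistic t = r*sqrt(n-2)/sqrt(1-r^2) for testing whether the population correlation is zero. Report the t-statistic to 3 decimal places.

Numerator: nΣxy − (Σx)(Σy) = 13·2388 − (129)(178) = 8082
Denominator: √[(nΣx²−(Σx)²)(nΣy²−(Σy)²)]
  nΣx²−(Σx)² = 13·1815 − 16641 = 6954;  nΣy²−(Σy)² = 13·3718 − 31684 = 16650
  √(6954·16650) = √115784100 = 10760.3020
r = 8082 / 10760.3020 = 0.7511
t = r·√(n−2)/√(1−r²) = 0.7511·√11 / √(1−0.564151) = 2.491117 / 0.660189 = 3.773

3.773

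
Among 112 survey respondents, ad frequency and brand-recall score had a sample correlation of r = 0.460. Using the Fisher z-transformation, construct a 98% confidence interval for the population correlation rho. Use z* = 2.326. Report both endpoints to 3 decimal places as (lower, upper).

z_r = atanh(0.460) = 0.497311;  SE = 1/√(n−3) = 1/√109 = 0.095783
z-limits: 0.497311 ± 2.326·0.095783 = 0.497311 ± 0.222791 = [0.274520, 0.720102]
ρ-limits: (tanh 0.274520, tanh 0.720102) = (0.268, 0.617)

(0.268, 0.617)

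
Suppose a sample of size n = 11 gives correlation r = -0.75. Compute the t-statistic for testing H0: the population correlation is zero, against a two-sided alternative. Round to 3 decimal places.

-3.402

1 − r² = 1 − 0.5625 = 0.4375;  √(1−r²) = 0.661438
√(n−2) = √9 = 3.000000
t = r·√(n−2)/√(1−r²) = -0.75 · 3.000000 / 0.661438 = -3.402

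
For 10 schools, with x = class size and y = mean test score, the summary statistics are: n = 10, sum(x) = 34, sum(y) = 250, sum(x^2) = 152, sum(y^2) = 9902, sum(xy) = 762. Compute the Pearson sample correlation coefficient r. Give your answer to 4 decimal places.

Numerator: nΣxy − (Σx)(Σy) = 10·762 − (34)(250) = -880
Denominator: √[(nΣx²−(Σx)²)(nΣy²−(Σy)²)]
  nΣx²−(Σx)² = 10·152 − 1156 = 364;  nΣy²−(Σy)² = 10·9902 − 62500 = 36520
  √(364·36520) = √13293280 = 3645.9951
r = -880 / 3645.9951 = -0.2414

-0.2414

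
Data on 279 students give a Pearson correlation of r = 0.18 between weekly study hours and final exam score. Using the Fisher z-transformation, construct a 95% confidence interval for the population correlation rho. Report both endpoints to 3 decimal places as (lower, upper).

(0.064, 0.291)

Fisher z: z_r = atanh(r) = ½·ln((1+0.18)/(1−0.18)) = 0.181983
SE(z) = 1/√(n−3) = 1/√276 = 0.060193
95% ⇒ z* = 1.960; margin = 1.960·0.060193 = 0.117978
CI on z-scale: (0.064005, 0.299961)
Back-transform: tanh(0.064005) = 0.063918, tanh(0.299961) = 0.291277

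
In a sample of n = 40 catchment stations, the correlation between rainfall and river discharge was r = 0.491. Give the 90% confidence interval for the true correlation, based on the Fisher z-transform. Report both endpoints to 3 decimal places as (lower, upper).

Fisher z: z_r = atanh(r) = ½·ln((1+0.491)/(1−0.491)) = 0.537377
SE(z) = 1/√(n−3) = 1/√37 = 0.164399
90% ⇒ z* = 1.645; margin = 1.645·0.164399 = 0.270436
CI on z-scale: (0.266941, 0.807813)
Back-transform: tanh(0.266941) = 0.260776, tanh(0.807813) = 0.668382

(0.261, 0.668)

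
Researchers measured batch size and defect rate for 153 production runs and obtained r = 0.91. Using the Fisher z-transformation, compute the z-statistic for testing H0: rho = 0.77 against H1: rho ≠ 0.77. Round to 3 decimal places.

z_r = atanh(0.91) = 1.527524,  z_0 = atanh(0.77) = 1.020328
SE = 1/√(n−3) = 1/√150 = 0.081650
z = (z_r − z_0)/SE = (1.527524 − 1.020328) / 0.081650 = 0.507196 / 0.081650 = 6.212

6.212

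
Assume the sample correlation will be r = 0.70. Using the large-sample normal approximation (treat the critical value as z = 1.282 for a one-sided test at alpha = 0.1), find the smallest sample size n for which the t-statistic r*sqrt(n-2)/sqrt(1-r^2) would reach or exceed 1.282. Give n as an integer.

4

r√(n−2)/√(1−r²) ≥ 1.282  ⇔  n−2 ≥ (1.282)²·(1−r²)/r²
(1−r²)/r² = (1−0.4900)/0.4900 = 1.0408
n ≥ 2 + 1.643524·1.0408 = 2 + 1.7106 = 3.7106
⌈3.7106⌉ = 4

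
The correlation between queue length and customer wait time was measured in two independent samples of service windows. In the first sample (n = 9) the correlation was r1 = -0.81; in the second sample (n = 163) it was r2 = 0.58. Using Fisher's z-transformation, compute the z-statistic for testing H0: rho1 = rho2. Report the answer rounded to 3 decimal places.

z1 = atanh(-0.81) = -1.127029,  z2 = atanh(0.58) = 0.662463
SE = √(1/(n1−3) + 1/(n2−3)) = √(1/6 + 1/160) = √(0.1666667 + 0.0062500) = √0.1729167 = 0.415833
z = (z1 − z2)/SE = (-1.127029 − 0.662463) / 0.415833 = -1.789492 / 0.415833 = -4.303

-4.303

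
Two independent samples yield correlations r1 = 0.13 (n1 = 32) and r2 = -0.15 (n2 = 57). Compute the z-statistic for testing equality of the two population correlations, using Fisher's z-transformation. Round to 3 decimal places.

z1 = atanh(0.13) = 0.130740,  z2 = atanh(-0.15) = -0.151140
SE = √(1/(n1−3) + 1/(n2−3)) = √(1/29 + 1/54) = √(0.0344828 + 0.0185185) = √0.0530013 = 0.230220
z = (z1 − z2)/SE = (0.130740 − (-0.151140)) / 0.230220 = 0.281880 / 0.230220 = 1.224

1.224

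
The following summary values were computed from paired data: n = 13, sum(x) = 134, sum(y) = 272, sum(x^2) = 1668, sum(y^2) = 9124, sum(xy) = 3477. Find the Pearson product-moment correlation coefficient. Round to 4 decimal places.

S_xy = nΣxy − ΣxΣy = 13·3477 − 134·272 = 45201 − 36448 = 8753
S_xx = nΣx² − (Σx)² = 13·1668 − 134² = 21684 − 17956 = 3728
S_yy = nΣy² − (Σy)² = 13·9124 − 272² = 118612 − 73984 = 44628
r = S_xy / √(S_xx·S_yy) = 8753 / √(3728·44628) = 8753 / √166373184 = 8753 / 12898.5729 = 0.6786

0.6786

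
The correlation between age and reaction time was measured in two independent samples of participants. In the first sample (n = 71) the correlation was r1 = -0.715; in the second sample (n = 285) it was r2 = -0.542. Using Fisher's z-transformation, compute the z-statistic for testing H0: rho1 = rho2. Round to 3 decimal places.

z1 = atanh(-0.715) = -0.897340,  z2 = atanh(-0.542) = -0.606983
SE = √(1/(n1−3) + 1/(n2−3)) = √(1/68 + 1/282) = √(0.0147059 + 0.0035461) = √0.0182520 = 0.135100
z = (z1 − z2)/SE = (-0.897340 − (-0.606983)) / 0.135100 = -0.290357 / 0.135100 = -2.149

-2.149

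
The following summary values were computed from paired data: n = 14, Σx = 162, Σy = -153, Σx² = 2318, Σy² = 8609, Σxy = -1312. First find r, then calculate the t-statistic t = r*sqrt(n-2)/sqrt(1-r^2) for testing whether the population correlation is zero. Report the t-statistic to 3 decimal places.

S_xy = nΣxy − ΣxΣy = 14·(-1312) − 162·(-153) = -18368 − (-24786) = 6418
S_xx = nΣx² − (Σx)² = 14·2318 − 162² = 32452 − 26244 = 6208
S_yy = nΣy² − (Σy)² = 14·8609 − (-153)² = 120526 − 23409 = 97117
r = S_xy / √(S_xx·S_yy) = 6418 / √(6208·97117) = 6418 / √602902336 = 6418 / 24554.0696 = 0.2614
t = r·√(n−2)/√(1−r²) = 0.2614·√12 / √(1−0.068330) = 0.905516 / 0.965231 = 0.938

0.938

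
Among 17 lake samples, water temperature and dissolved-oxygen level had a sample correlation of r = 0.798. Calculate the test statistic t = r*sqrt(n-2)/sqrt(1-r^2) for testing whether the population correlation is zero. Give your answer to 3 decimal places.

1 − r² = 1 − 0.636804 = 0.363196;  √(1−r²) = 0.602657
√(n−2) = √15 = 3.872983
t = r·√(n−2)/√(1−r²) = 0.798 · 3.872983 / 0.602657 = 5.128

5.128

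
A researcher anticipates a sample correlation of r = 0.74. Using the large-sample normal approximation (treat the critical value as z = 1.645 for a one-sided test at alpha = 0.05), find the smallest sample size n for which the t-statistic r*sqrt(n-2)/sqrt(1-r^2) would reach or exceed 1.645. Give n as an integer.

5

Need r·√(n−2)/√(1−r²) ≥ 1.645
√(n−2) ≥ 1.645·√(1−0.5476) / 0.74 = 1.645·0.672607 / 0.74 = 1.4952
n−2 ≥ 2.2356  ⇒  n ≥ 4.2356
Smallest integer n = 5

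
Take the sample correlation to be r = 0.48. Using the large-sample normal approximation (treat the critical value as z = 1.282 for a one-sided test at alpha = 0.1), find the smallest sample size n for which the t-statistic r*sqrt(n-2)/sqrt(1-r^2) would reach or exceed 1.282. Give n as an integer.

8

r√(n−2)/√(1−r²) ≥ 1.282  ⇔  n−2 ≥ (1.282)²·(1−r²)/r²
(1−r²)/r² = (1−0.2304)/0.2304 = 3.3403
n ≥ 2 + 1.643524·3.3403 = 2 + 5.4899 = 7.4899
⌈7.4899⌉ = 8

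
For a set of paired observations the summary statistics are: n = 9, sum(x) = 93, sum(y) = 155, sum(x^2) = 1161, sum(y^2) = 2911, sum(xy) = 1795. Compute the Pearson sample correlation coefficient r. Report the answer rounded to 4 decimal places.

Numerator: nΣxy − (Σx)(Σy) = 9·1795 − (93)(155) = 1740
Denominator: √[(nΣx²−(Σx)²)(nΣy²−(Σy)²)]
  nΣx²−(Σx)² = 9·1161 − 8649 = 1800;  nΣy²−(Σy)² = 9·2911 − 24025 = 2174
  √(1800·2174) = √3913200 = 1978.1810
r = 1740 / 1978.1810 = 0.8796

0.8796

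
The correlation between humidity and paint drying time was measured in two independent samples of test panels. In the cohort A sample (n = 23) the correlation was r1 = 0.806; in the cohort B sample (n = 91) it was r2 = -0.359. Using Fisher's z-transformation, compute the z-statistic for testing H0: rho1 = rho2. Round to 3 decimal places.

6.020

Fisher z-transforms: z1 = atanh(0.806) = 1.115506, z2 = atanh(-0.359) = -0.375737; difference d = 1.491243
Var(d) = 1/20 + 1/88 = 0.0500000 + 0.0113636 = 0.0613636
z = d/√Var(d) = 1.491243 / √0.0613636 = 1.491243 / 0.247717 = 6.020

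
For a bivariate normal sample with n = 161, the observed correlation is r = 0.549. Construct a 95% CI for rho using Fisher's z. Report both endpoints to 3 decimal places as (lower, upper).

Fisher z: z_r = atanh(r) = ½·ln((1+0.549)/(1−0.549)) = 0.616949
SE(z) = 1/√(n−3) = 1/√158 = 0.079556
95% ⇒ z* = 1.960; margin = 1.960·0.079556 = 0.155930
CI on z-scale: (0.461019, 0.772879)
Back-transform: tanh(0.461019) = 0.430914, tanh(0.772879) = 0.648600

(0.431, 0.649)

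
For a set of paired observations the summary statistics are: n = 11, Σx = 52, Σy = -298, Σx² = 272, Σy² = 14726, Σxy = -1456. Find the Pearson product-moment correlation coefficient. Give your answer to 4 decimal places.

-0.1133

Numerator: nΣxy − (Σx)(Σy) = 11·(-1456) − (52)(-298) = -520
Denominator: √[(nΣx²−(Σx)²)(nΣy²−(Σy)²)]
  nΣx²−(Σx)² = 11·272 − 2704 = 288;  nΣy²−(Σy)² = 11·14726 − 88804 = 73182
  √(288·73182) = √21076416 = 4590.9058
r = -520 / 4590.9058 = -0.1133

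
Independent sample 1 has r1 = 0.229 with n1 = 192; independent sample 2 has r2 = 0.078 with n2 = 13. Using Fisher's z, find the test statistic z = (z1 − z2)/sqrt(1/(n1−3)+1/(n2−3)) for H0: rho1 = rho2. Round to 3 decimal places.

0.478

z1 = atanh(0.229) = 0.233134,  z2 = atanh(0.078) = 0.078159
SE = √(1/(n1−3) + 1/(n2−3)) = √(1/189 + 1/10) = √(0.0052910 + 0.1000000) = √0.1052910 = 0.324486
z = (z1 − z2)/SE = (0.233134 − 0.078159) / 0.324486 = 0.154975 / 0.324486 = 0.478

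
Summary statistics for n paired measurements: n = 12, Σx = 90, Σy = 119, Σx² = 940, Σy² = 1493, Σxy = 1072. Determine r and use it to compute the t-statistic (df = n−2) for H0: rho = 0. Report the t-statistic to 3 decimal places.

2.521

Numerator: nΣxy − (Σx)(Σy) = 12·1072 − (90)(119) = 2154
Denominator: √[(nΣx²−(Σx)²)(nΣy²−(Σy)²)]
  nΣx²−(Σx)² = 12·940 − 8100 = 3180;  nΣy²−(Σy)² = 12·1493 − 14161 = 3755
  √(3180·3755) = √11940900 = 3455.5607
r = 2154 / 3455.5607 = 0.6233
t = r·√(n−2)/√(1−r²) = 0.6233·√10 / √(1−0.388503) = 1.971048 / 0.781983 = 2.521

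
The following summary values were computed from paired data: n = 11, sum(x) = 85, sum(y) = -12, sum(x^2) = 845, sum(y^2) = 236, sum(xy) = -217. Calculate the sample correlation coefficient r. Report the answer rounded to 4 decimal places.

Numerator: nΣxy − (Σx)(Σy) = 11·(-217) − (85)(-12) = -1367
Denominator: √[(nΣx²−(Σx)²)(nΣy²−(Σy)²)]
  nΣx²−(Σx)² = 11·845 − 7225 = 2070;  nΣy²−(Σy)² = 11·236 − 144 = 2452
  √(2070·2452) = √5075640 = 2252.9181
r = -1367 / 2252.9181 = -0.6068

-0.6068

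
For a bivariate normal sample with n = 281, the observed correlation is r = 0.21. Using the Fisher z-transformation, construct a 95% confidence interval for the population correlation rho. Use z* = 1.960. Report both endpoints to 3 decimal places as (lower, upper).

(0.095, 0.319)

Fisher z: z_r = atanh(r) = ½·ln((1+0.21)/(1−0.21)) = 0.213171
SE(z) = 1/√(n−3) = 1/√278 = 0.059976
95% ⇒ z* = 1.960; margin = 1.960·0.059976 = 0.117553
CI on z-scale: (0.095618, 0.330724)
Back-transform: tanh(0.095618) = 0.095328, tanh(0.330724) = 0.319171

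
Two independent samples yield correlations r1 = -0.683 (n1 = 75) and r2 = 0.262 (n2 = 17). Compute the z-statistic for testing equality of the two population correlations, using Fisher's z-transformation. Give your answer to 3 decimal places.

Fisher z-transforms: z1 = atanh(-0.683) = -0.834716, z2 = atanh(0.262) = 0.268255; difference d = -1.102971
Var(d) = 1/72 + 1/14 = 0.0138889 + 0.0714286 = 0.0853175
z = d/√Var(d) = -1.102971 / √0.0853175 = -1.102971 / 0.292092 = -3.776

-3.776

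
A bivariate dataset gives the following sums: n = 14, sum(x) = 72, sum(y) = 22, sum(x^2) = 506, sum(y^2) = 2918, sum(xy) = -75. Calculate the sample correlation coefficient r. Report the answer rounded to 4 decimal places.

S_xy = nΣxy − ΣxΣy = 14·(-75) − 72·22 = -1050 − 1584 = -2634
S_xx = nΣx² − (Σx)² = 14·506 − 72² = 7084 − 5184 = 1900
S_yy = nΣy² − (Σy)² = 14·2918 − 22² = 40852 − 484 = 40368
r = S_xy / √(S_xx·S_yy) = -2634 / √(1900·40368) = -2634 / √76699200 = -2634 / 8757.8079 = -0.3008

-0.3008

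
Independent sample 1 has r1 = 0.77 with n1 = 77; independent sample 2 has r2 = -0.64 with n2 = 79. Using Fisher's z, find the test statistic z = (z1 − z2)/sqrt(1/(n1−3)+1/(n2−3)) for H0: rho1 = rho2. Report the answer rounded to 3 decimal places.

z1 = atanh(0.77) = 1.020328,  z2 = atanh(-0.64) = -0.758174
SE = √(1/(n1−3) + 1/(n2−3)) = √(1/74 + 1/76) = √(0.0135135 + 0.0131579) = √0.0266714 = 0.163314
z = (z1 − z2)/SE = (1.020328 − (-0.758174)) / 0.163314 = 1.778502 / 0.163314 = 10.890

10.890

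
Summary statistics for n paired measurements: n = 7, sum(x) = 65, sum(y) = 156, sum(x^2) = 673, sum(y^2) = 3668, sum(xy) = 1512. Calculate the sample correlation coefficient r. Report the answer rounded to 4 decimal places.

S_xy = nΣxy − ΣxΣy = 7·1512 − 65·156 = 10584 − 10140 = 444
S_xx = nΣx² − (Σx)² = 7·673 − 65² = 4711 − 4225 = 486
S_yy = nΣy² − (Σy)² = 7·3668 − 156² = 25676 − 24336 = 1340
r = S_xy / √(S_xx·S_yy) = 444 / √(486·1340) = 444 / √651240 = 444 / 806.9944 = 0.5502

0.5502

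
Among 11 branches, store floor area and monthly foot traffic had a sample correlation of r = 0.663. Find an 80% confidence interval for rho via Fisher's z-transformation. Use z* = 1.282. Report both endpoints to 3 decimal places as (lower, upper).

Fisher z: z_r = atanh(r) = ½·ln((1+0.663)/(1−0.663)) = 0.798148
SE(z) = 1/√(n−3) = 1/√8 = 0.353553
80% ⇒ z* = 1.282; margin = 1.282·0.353553 = 0.453255
CI on z-scale: (0.344893, 1.251403)
Back-transform: tanh(0.344893) = 0.331839, tanh(1.251403) = 0.848677

(0.332, 0.849)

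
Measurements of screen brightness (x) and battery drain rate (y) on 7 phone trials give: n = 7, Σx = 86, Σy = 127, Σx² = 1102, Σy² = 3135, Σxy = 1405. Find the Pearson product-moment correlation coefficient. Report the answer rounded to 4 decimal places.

-0.7993

Numerator: nΣxy − (Σx)(Σy) = 7·1405 − (86)(127) = -1087
Denominator: √[(nΣx²−(Σx)²)(nΣy²−(Σy)²)]
  nΣx²−(Σx)² = 7·1102 − 7396 = 318;  nΣy²−(Σy)² = 7·3135 − 16129 = 5816
  √(318·5816) = √1849488 = 1359.9588
r = -1087 / 1359.9588 = -0.7993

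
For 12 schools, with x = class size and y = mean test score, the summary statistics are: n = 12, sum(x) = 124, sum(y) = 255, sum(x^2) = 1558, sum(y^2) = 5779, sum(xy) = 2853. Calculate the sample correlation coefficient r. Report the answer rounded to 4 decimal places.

S_xy = nΣxy − ΣxΣy = 12·2853 − 124·255 = 34236 − 31620 = 2616
S_xx = nΣx² − (Σx)² = 12·1558 − 124² = 18696 − 15376 = 3320
S_yy = nΣy² − (Σy)² = 12·5779 − 255² = 69348 − 65025 = 4323
r = S_xy / √(S_xx·S_yy) = 2616 / √(3320·4323) = 2616 / √14352360 = 2616 / 3788.4509 = 0.6905

0.6905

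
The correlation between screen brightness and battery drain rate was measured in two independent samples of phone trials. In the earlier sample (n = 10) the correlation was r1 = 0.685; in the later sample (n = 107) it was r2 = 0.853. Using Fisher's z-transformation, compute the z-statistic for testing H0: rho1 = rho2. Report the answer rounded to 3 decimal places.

z1 = atanh(0.685) = 0.838474,  z2 = atanh(0.853) = 1.267064
SE = √(1/(n1−3) + 1/(n2−3)) = √(1/7 + 1/104) = √(0.1428571 + 0.0096154) = √0.1524725 = 0.390477
z = (z1 − z2)/SE = (0.838474 − 1.267064) / 0.390477 = -0.428590 / 0.390477 = -1.098

-1.098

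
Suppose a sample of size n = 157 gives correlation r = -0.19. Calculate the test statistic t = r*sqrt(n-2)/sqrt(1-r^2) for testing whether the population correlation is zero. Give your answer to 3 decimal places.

1 − r² = 1 − 0.0361 = 0.9639;  √(1−r²) = 0.981784
√(n−2) = √155 = 12.449900
t = r·√(n−2)/√(1−r²) = -0.19 · 12.449900 / 0.981784 = -2.409

-2.409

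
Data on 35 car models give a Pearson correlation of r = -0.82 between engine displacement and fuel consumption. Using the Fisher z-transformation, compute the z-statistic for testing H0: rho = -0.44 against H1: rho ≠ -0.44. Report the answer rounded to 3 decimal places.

z_r = atanh(-0.82) = -1.156817,  z_0 = atanh(-0.44) = -0.472231
SE = 1/√(n−3) = 1/√32 = 0.176777
z = (z_r − z_0)/SE = (-1.156817 − (-0.472231)) / 0.176777 = -0.684586 / 0.176777 = -3.873

-3.873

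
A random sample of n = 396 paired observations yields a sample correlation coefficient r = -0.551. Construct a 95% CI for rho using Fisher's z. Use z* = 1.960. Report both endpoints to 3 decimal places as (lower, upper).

z_r = atanh(-0.551) = -0.619816;  SE = 1/√(n−3) = 1/√393 = 0.050443
z-limits: -0.619816 ± 1.960·0.050443 = -0.619816 ± 0.098868 = [-0.718684, -0.520948]
ρ-limits: (tanh -0.718684, tanh -0.520948) = (-0.616, -0.478)

(-0.616, -0.478)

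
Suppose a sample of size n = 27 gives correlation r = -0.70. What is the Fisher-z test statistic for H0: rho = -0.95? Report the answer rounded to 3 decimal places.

Fisher z: atanh(-0.70) = -0.867301, atanh(-0.95) = -1.831781
z = (z_r − z_0)·√(n−3) = (-0.867301 − (-1.831781))·√24 = 0.964480 · 4.898979 = 4.725

4.725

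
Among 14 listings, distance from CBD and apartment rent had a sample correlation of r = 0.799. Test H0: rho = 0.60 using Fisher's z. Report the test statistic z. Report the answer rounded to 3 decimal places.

Fisher z: atanh(0.799) = 1.095841, atanh(0.60) = 0.693147
z = (z_r − z_0)·√(n−3) = (1.095841 − 0.693147)·√11 = 0.402694 · 3.316625 = 1.336

1.336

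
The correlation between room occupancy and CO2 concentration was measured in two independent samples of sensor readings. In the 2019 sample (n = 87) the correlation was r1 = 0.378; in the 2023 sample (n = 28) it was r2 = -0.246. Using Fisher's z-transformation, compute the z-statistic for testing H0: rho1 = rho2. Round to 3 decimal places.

Fisher z-transforms: z1 = atanh(0.378) = 0.397724, z2 = atanh(-0.246) = -0.251151; difference d = 0.648875
Var(d) = 1/84 + 1/25 = 0.0119048 + 0.0400000 = 0.0519048
z = d/√Var(d) = 0.648875 / √0.0519048 = 0.648875 / 0.227826 = 2.848

2.848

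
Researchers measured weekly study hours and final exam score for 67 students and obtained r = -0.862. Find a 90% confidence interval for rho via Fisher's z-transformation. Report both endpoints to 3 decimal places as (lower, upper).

Fisher z: z_r = atanh(r) = ½·ln((1+(-0.862))/(1−(-0.862))) = -1.301076
SE(z) = 1/√(n−3) = 1/√64 = 0.125000
90% ⇒ z* = 1.645; margin = 1.645·0.125000 = 0.205625
CI on z-scale: (-1.506701, -1.095451)
Back-transform: tanh(-1.506701) = -0.906352, tanh(-1.095451) = -0.798859

(-0.906, -0.799)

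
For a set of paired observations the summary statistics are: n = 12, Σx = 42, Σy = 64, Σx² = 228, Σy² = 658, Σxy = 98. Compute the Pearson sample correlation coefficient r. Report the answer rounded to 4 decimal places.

Numerator: nΣxy − (Σx)(Σy) = 12·98 − (42)(64) = -1512
Denominator: √[(nΣx²−(Σx)²)(nΣy²−(Σy)²)]
  nΣx²−(Σx)² = 12·228 − 1764 = 972;  nΣy²−(Σy)² = 12·658 − 4096 = 3800
  √(972·3800) = √3693600 = 1921.8741
r = -1512 / 1921.8741 = -0.7867

-0.7867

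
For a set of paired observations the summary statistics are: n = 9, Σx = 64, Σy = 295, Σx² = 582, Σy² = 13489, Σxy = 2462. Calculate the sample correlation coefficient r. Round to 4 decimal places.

Numerator: nΣxy − (Σx)(Σy) = 9·2462 − (64)(295) = 3278
Denominator: √[(nΣx²−(Σx)²)(nΣy²−(Σy)²)]
  nΣx²−(Σx)² = 9·582 − 4096 = 1142;  nΣy²−(Σy)² = 9·13489 − 87025 = 34376
  √(1142·34376) = √39257392 = 6265.5720
r = 3278 / 6265.5720 = 0.5232

0.5232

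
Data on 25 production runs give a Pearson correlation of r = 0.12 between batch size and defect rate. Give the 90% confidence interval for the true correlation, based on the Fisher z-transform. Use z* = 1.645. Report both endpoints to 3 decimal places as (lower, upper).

(-0.226, 0.439)

z_r = atanh(0.12) = 0.120581;  SE = 1/√(n−3) = 1/√22 = 0.213201
z-limits: 0.120581 ± 1.645·0.213201 = 0.120581 ± 0.350716 = [-0.230135, 0.471297]
ρ-limits: (tanh -0.230135, tanh 0.471297) = (-0.226, 0.439)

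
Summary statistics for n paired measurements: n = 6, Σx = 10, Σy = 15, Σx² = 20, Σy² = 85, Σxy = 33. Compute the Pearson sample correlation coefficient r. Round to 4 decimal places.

S_xy = nΣxy − ΣxΣy = 6·33 − 10·15 = 198 − 150 = 48
S_xx = nΣx² − (Σx)² = 6·20 − 10² = 120 − 100 = 20
S_yy = nΣy² − (Σy)² = 6·85 − 15² = 510 − 225 = 285
r = S_xy / √(S_xx·S_yy) = 48 / √(20·285) = 48 / √5700 = 48 / 75.4983 = 0.6358

0.6358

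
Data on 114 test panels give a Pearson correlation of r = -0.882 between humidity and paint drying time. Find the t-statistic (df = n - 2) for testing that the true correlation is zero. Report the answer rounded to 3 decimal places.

-19.807

t = r·√(n−2) / √(1−r²) with r = -0.882, n = 114
  = -0.882·√112 / √(1 − 0.777924)
  = -0.882·10.583005 / 0.471249
  = -9.334210 / 0.471249 = -19.807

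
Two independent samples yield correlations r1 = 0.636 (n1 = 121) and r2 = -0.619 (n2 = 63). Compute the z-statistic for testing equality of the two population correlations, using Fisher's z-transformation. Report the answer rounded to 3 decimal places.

9.301

z1 = atanh(0.636) = 0.751428,  z2 = atanh(-0.619) = -0.723382
SE = √(1/(n1−3) + 1/(n2−3)) = √(1/118 + 1/60) = √(0.0084746 + 0.0166667) = √0.0251413 = 0.158560
z = (z1 − z2)/SE = (0.751428 − (-0.723382)) / 0.158560 = 1.474810 / 0.158560 = 9.301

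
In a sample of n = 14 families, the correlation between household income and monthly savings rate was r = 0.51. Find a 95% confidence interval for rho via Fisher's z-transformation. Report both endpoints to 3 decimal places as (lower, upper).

(-0.028, 0.819)

z_r = atanh(0.51) = 0.562730;  SE = 1/√(n−3) = 1/√11 = 0.301511
z-limits: 0.562730 ± 1.960·0.301511 = 0.562730 ± 0.590962 = [-0.028232, 1.153692]
ρ-limits: (tanh -0.028232, tanh 1.153692) = (-0.028, 0.819)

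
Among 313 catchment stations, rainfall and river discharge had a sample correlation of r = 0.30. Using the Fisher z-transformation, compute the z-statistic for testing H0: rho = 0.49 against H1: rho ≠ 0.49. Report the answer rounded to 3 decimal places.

-3.989

Fisher z: atanh(0.30) = 0.309520, atanh(0.49) = 0.536060
z = (z_r − z_0)·√(n−3) = (0.309520 − 0.536060)·√310 = -0.226540 · 17.606817 = -3.989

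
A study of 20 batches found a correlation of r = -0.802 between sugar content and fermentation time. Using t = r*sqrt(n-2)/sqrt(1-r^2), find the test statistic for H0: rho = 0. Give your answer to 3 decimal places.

1 − r² = 1 − 0.643204 = 0.356796;  √(1−r²) = 0.597324
√(n−2) = √18 = 4.242641
t = r·√(n−2)/√(1−r²) = -0.802 · 4.242641 / 0.597324 = -5.696

-5.696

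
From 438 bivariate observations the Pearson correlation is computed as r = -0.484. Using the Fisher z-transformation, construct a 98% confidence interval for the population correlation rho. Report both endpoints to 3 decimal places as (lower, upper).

(-0.565, -0.394)

z_r = atanh(-0.484) = -0.528195;  SE = 1/√(n−3) = 1/√435 = 0.047946
z-limits: -0.528195 ± 2.326·0.047946 = -0.528195 ± 0.111522 = [-0.639717, -0.416673]
ρ-limits: (tanh -0.639717, tanh -0.416673) = (-0.565, -0.394)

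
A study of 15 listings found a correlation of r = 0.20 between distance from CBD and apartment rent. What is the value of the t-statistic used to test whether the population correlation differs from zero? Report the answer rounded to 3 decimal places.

t = r·√(n−2) / √(1−r²) with r = 0.20, n = 15
  = 0.20·√13 / √(1 − 0.0400)
  = 0.20·3.605551 / 0.979796
  = 0.721110 / 0.979796 = 0.736

0.736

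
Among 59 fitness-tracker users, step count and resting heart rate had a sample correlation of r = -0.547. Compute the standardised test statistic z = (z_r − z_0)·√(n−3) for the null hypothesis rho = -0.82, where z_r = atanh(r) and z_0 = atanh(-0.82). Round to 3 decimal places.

4.061

Fisher z: atanh(-0.547) = -0.614090, atanh(-0.82) = -1.156817
z = (z_r − z_0)·√(n−3) = (-0.614090 − (-1.156817))·√56 = 0.542727 · 7.483315 = 4.061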